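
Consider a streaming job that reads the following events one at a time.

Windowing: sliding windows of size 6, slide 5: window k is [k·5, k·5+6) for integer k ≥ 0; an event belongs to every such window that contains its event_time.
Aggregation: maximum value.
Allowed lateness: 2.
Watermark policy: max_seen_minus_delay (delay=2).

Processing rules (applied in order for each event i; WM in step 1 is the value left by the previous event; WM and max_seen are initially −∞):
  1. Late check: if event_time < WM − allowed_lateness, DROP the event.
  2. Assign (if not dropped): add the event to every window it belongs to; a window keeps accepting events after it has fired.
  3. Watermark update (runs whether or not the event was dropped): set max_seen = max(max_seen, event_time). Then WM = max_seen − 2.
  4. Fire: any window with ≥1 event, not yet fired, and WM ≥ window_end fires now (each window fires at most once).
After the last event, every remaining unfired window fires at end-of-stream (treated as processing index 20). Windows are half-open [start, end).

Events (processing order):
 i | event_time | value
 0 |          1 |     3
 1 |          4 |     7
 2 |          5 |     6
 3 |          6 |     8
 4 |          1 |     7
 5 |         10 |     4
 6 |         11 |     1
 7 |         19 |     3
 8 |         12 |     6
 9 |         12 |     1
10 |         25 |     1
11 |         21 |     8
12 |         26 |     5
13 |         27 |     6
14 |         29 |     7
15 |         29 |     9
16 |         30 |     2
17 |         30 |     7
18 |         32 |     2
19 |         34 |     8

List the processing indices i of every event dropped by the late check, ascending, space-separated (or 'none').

i=0 t=1 v=3: → [0,6); WM=-1
i=1 t=4 v=7: → [0,6); WM=2
i=2 t=5 v=6: → [5,11),[0,6); WM=3
i=3 t=6 v=8: → [5,11); WM=4
i=4 t=1 v=7: DROP (t<4-2); WM=4
i=5 t=10 v=4: → [10,16),[5,11); WM=8; [0,6) fires=7
i=6 t=11 v=1: → [10,16); WM=9
i=7 t=19 v=3: → [15,21); WM=17; [5,11) fires=8 [10,16) fires=4
i=8 t=12 v=6: DROP (t<17-2); WM=17
i=9 t=12 v=1: DROP (t<17-2); WM=17
i=10 t=25 v=1: → [25,31),[20,26); WM=23; [15,21) fires=3
i=11 t=21 v=8: → [20,26); WM=23
i=12 t=26 v=5: → [25,31); WM=24
i=13 t=27 v=6: → [25,31); WM=25
i=14 t=29 v=7: → [25,31); WM=27; [20,26) fires=8
i=15 t=29 v=9: → [25,31); WM=27
i=16 t=30 v=2: → [30,36),[25,31); WM=28
i=17 t=30 v=7: → [30,36),[25,31); WM=28
i=18 t=32 v=2: → [30,36); WM=30
i=19 t=34 v=8: → [30,36); WM=32; [25,31) fires=9

4 8 9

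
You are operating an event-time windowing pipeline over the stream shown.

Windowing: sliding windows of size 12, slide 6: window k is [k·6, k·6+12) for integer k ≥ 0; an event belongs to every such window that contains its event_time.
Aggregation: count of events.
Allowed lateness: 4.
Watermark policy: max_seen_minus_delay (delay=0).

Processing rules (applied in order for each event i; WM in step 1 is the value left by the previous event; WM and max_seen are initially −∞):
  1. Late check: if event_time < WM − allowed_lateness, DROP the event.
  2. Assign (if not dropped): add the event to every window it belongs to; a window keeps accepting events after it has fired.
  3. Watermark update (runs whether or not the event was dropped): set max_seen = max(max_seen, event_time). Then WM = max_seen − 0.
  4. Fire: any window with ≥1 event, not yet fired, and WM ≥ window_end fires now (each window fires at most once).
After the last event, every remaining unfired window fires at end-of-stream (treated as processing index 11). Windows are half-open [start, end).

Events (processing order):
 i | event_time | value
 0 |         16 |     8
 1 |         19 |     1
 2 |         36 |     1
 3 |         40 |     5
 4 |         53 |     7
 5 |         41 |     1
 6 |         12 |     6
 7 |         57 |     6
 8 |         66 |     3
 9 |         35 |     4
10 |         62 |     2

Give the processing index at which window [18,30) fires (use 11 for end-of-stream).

i=0 t=16 v=8: → [12,24),[6,18); WM=16
i=1 t=19 v=1: → [18,30),[12,24); WM=19; [6,18) fires=1
i=2 t=36 v=1: → [36,48),[30,42); WM=36; [12,24) fires=2 [18,30) fires=1
i=3 t=40 v=5: → [36,48),[30,42); WM=40
i=4 t=53 v=7: → [48,60),[42,54); WM=53; [30,42) fires=2 [36,48) fires=2
i=5 t=41 v=1: DROP (t<53-4); WM=53
i=6 t=12 v=6: DROP (t<53-4); WM=53
i=7 t=57 v=6: → [54,66),[48,60); WM=57; [42,54) fires=1
i=8 t=66 v=3: → [66,78),[60,72); WM=66; [48,60) fires=2 [54,66) fires=1
i=9 t=35 v=4: DROP (t<66-4); WM=66
i=10 t=62 v=2: → [60,72),[54,66); WM=66

2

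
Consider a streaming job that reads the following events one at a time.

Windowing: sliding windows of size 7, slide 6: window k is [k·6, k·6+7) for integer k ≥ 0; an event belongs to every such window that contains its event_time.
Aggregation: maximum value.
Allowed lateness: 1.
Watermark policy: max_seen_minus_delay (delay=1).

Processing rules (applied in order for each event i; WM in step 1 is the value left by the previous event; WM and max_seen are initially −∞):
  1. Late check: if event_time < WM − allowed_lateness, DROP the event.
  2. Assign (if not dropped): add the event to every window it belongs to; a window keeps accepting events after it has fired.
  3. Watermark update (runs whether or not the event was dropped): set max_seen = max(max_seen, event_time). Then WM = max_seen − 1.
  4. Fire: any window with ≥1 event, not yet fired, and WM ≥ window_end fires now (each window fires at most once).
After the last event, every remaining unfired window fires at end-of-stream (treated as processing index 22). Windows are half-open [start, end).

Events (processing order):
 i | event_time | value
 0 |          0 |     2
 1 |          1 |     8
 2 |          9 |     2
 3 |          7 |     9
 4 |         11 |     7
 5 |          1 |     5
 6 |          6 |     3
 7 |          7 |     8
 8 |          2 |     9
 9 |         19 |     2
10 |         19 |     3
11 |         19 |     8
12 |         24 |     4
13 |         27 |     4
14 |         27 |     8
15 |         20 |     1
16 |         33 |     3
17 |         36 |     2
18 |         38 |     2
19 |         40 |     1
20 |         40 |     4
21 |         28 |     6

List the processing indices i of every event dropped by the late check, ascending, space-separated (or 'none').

5 6 7 8 15 21

i=0 t=0 v=2: → [0,7); WM=-1
i=1 t=1 v=8: → [0,7); WM=0
i=2 t=9 v=2: → [6,13); WM=8; [0,7) fires=8
i=3 t=7 v=9: → [6,13); WM=8
i=4 t=11 v=7: → [6,13); WM=10
i=5 t=1 v=5: DROP (t<10-1); WM=10
i=6 t=6 v=3: DROP (t<10-1); WM=10
i=7 t=7 v=8: DROP (t<10-1); WM=10
i=8 t=2 v=9: DROP (t<10-1); WM=10
i=9 t=19 v=2: → [18,25); WM=18; [6,13) fires=9
i=10 t=19 v=3: → [18,25); WM=18
i=11 t=19 v=8: → [18,25); WM=18
i=12 t=24 v=4: → [24,31),[18,25); WM=23
i=13 t=27 v=4: → [24,31); WM=26; [18,25) fires=8
i=14 t=27 v=8: → [24,31); WM=26
i=15 t=20 v=1: DROP (t<26-1); WM=26
i=16 t=33 v=3: → [30,37); WM=32; [24,31) fires=8
i=17 t=36 v=2: → [36,43),[30,37); WM=35
i=18 t=38 v=2: → [36,43); WM=37; [30,37) fires=3
i=19 t=40 v=1: → [36,43); WM=39
i=20 t=40 v=4: → [36,43); WM=39
i=21 t=28 v=6: DROP (t<39-1); WM=39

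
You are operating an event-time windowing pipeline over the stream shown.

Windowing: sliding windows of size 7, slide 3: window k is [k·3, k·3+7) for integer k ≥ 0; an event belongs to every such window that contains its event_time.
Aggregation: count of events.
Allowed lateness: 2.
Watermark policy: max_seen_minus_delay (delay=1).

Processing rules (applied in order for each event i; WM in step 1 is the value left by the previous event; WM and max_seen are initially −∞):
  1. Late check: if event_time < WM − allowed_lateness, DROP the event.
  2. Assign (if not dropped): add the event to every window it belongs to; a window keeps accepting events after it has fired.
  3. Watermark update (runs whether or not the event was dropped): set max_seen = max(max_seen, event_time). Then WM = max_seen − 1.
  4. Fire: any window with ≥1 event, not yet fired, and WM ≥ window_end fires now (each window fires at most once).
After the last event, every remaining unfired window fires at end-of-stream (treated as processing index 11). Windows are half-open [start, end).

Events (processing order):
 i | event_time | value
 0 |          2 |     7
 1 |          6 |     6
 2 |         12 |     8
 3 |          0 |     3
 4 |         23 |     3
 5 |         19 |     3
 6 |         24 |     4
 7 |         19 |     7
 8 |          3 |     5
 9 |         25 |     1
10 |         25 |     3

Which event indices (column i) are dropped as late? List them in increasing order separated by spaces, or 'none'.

3 5 7 8

i=0 t=2 v=7: → [0,7); WM=1
i=1 t=6 v=6: → [6,13),[3,10),[0,7); WM=5
i=2 t=12 v=8: → [12,19),[9,16),[6,13); WM=11; [0,7) fires=2 [3,10) fires=1
i=3 t=0 v=3: DROP (t<11-2); WM=11
i=4 t=23 v=3: → [21,28),[18,25); WM=22; [6,13) fires=2 [9,16) fires=1 [12,19) fires=1
i=5 t=19 v=3: DROP (t<22-2); WM=22
i=6 t=24 v=4: → [24,31),[21,28),[18,25); WM=23
i=7 t=19 v=7: DROP (t<23-2); WM=23
i=8 t=3 v=5: DROP (t<23-2); WM=23
i=9 t=25 v=1: → [24,31),[21,28); WM=24
i=10 t=25 v=3: → [24,31),[21,28); WM=24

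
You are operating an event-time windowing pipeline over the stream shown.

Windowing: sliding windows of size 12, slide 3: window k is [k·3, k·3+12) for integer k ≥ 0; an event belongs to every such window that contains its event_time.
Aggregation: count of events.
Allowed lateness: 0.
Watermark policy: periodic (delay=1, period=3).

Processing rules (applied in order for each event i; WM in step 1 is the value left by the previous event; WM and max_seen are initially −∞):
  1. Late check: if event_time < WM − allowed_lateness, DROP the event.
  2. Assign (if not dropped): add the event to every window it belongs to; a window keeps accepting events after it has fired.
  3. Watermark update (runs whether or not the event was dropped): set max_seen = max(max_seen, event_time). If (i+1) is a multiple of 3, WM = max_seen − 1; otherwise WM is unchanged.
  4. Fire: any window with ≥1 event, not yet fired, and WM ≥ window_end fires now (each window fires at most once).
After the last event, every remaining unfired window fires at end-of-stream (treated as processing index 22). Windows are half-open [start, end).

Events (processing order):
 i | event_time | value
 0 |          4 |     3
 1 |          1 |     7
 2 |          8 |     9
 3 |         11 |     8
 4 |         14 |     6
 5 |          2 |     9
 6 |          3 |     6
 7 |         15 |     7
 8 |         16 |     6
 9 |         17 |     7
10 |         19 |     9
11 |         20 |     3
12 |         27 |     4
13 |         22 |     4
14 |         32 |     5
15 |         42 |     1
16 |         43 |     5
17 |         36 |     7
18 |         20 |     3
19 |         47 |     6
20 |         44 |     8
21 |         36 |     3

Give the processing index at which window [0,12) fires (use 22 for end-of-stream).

5

i=0 t=4 v=3: → [3,15),[0,12); WM=−∞
i=1 t=1 v=7: → [0,12); WM=−∞
i=2 t=8 v=9: → [6,18),[3,15),[0,12); WM=7
i=3 t=11 v=8: → [9,21),[6,18),[3,15),[0,12); WM=7
i=4 t=14 v=6: → [12,24),[9,21),[6,18),[3,15); WM=7
i=5 t=2 v=9: DROP (t<7-0); WM=13; [0,12) fires=4
i=6 t=3 v=6: DROP (t<13-0); WM=13
i=7 t=15 v=7: → [15,27),[12,24),[9,21),[6,18); WM=13
i=8 t=16 v=6: → [15,27),[12,24),[9,21),[6,18); WM=15; [3,15) fires=4
i=9 t=17 v=7: → [15,27),[12,24),[9,21),[6,18); WM=15
i=10 t=19 v=9: → [18,30),[15,27),[12,24),[9,21); WM=15
i=11 t=20 v=3: → [18,30),[15,27),[12,24),[9,21); WM=19; [6,18) fires=6
i=12 t=27 v=4: → [27,39),[24,36),[21,33),[18,30); WM=19
i=13 t=22 v=4: → [21,33),[18,30),[15,27),[12,24); WM=19
i=14 t=32 v=5: → [30,42),[27,39),[24,36),[21,33); WM=31; [9,21) fires=7 [12,24) fires=7 [15,27) fires=6 [18,30) fires=4
i=15 t=42 v=1: → [42,54),[39,51),[36,48),[33,45); WM=31
i=16 t=43 v=5: → [42,54),[39,51),[36,48),[33,45); WM=31
i=17 t=36 v=7: → [36,48),[33,45),[30,42),[27,39); WM=42; [21,33) fires=3 [24,36) fires=2 [27,39) fires=3 [30,42) fires=2
i=18 t=20 v=3: DROP (t<42-0); WM=42
i=19 t=47 v=6: → [45,57),[42,54),[39,51),[36,48); WM=42
i=20 t=44 v=8: → [42,54),[39,51),[36,48),[33,45); WM=46; [33,45) fires=4
i=21 t=36 v=3: DROP (t<46-0); WM=46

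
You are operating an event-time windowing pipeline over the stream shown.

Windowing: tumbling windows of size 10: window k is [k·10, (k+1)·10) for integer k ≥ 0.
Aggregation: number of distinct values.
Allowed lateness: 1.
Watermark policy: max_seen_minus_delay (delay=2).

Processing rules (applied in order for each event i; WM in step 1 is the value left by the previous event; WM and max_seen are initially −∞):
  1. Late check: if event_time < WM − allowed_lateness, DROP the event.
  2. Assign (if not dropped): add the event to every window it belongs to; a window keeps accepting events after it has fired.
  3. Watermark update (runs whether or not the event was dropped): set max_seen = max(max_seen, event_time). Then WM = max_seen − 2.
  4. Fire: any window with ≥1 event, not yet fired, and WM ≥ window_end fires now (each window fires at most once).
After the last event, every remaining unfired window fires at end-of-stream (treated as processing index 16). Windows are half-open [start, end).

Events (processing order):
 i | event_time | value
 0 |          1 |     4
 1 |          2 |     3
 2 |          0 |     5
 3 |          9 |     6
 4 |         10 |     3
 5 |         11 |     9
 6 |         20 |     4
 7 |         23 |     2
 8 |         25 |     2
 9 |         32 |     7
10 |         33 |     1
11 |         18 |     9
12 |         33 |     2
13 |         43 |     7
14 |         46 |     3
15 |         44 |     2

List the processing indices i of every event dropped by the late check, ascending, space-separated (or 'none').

i=0 t=1 v=4: → [0,10); WM=-1
i=1 t=2 v=3: → [0,10); WM=0
i=2 t=0 v=5: → [0,10); WM=0
i=3 t=9 v=6: → [0,10); WM=7
i=4 t=10 v=3: → [10,20); WM=8
i=5 t=11 v=9: → [10,20); WM=9
i=6 t=20 v=4: → [20,30); WM=18; [0,10) fires=4
i=7 t=23 v=2: → [20,30); WM=21; [10,20) fires=2
i=8 t=25 v=2: → [20,30); WM=23
i=9 t=32 v=7: → [30,40); WM=30; [20,30) fires=2
i=10 t=33 v=1: → [30,40); WM=31
i=11 t=18 v=9: DROP (t<31-1); WM=31
i=12 t=33 v=2: → [30,40); WM=31
i=13 t=43 v=7: → [40,50); WM=41; [30,40) fires=3
i=14 t=46 v=3: → [40,50); WM=44
i=15 t=44 v=2: → [40,50); WM=44

11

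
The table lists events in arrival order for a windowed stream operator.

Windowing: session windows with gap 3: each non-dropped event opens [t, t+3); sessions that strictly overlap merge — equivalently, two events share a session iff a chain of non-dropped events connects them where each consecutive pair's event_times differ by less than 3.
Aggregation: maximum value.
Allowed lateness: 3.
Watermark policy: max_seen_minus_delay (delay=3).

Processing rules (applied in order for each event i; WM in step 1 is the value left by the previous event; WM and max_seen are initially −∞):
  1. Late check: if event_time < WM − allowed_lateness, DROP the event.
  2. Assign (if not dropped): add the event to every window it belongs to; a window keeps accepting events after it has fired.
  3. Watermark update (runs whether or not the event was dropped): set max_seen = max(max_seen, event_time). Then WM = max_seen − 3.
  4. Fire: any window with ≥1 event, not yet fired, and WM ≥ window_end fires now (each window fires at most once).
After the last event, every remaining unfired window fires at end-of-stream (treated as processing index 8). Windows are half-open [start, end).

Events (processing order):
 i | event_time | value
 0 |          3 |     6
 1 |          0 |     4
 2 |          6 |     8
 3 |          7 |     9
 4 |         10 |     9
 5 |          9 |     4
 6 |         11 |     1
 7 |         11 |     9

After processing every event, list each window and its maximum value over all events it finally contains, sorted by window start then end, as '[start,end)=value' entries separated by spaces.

[0,3)=4 [3,6)=6 [6,14)=9

i=0 t=3 v=6: → [3,6); WM=0
i=1 t=0 v=4: → [0,3); WM=0
i=2 t=6 v=8: → [6,9); WM=3
i=3 t=7 v=9: → [6,10); WM=4
i=4 t=10 v=9: → [10,13); WM=7
i=5 t=9 v=4: → [6,13); WM=7
i=6 t=11 v=1: → [6,14); WM=8
i=7 t=11 v=9: → [6,14); WM=8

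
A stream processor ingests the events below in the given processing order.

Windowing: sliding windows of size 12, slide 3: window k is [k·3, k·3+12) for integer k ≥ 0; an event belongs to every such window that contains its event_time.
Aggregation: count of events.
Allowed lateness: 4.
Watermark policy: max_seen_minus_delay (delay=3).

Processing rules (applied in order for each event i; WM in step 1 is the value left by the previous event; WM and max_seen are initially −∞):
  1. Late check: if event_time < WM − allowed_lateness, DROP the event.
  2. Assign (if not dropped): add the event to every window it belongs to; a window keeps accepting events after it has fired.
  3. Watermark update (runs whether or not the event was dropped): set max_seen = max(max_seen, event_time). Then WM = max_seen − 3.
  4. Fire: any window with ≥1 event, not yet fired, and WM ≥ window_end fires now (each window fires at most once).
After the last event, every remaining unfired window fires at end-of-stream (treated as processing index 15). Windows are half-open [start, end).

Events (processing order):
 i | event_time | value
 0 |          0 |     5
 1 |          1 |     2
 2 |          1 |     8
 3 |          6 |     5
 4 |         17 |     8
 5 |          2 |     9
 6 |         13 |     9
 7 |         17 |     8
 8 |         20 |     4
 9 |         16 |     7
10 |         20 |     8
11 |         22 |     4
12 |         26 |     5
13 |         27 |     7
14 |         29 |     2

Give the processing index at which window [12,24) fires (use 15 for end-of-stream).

13

i=0 t=0 v=5: → [0,12); WM=-3
i=1 t=1 v=2: → [0,12); WM=-2
i=2 t=1 v=8: → [0,12); WM=-2
i=3 t=6 v=5: → [6,18),[3,15),[0,12); WM=3
i=4 t=17 v=8: → [15,27),[12,24),[9,21),[6,18); WM=14; [0,12) fires=4
i=5 t=2 v=9: DROP (t<14-4); WM=14
i=6 t=13 v=9: → [12,24),[9,21),[6,18),[3,15); WM=14
i=7 t=17 v=8: → [15,27),[12,24),[9,21),[6,18); WM=14
i=8 t=20 v=4: → [18,30),[15,27),[12,24),[9,21); WM=17; [3,15) fires=2
i=9 t=16 v=7: → [15,27),[12,24),[9,21),[6,18); WM=17
i=10 t=20 v=8: → [18,30),[15,27),[12,24),[9,21); WM=17
i=11 t=22 v=4: → [21,33),[18,30),[15,27),[12,24); WM=19; [6,18) fires=5
i=12 t=26 v=5: → [24,36),[21,33),[18,30),[15,27); WM=23; [9,21) fires=6
i=13 t=27 v=7: → [27,39),[24,36),[21,33),[18,30); WM=24; [12,24) fires=7
i=14 t=29 v=2: → [27,39),[24,36),[21,33),[18,30); WM=26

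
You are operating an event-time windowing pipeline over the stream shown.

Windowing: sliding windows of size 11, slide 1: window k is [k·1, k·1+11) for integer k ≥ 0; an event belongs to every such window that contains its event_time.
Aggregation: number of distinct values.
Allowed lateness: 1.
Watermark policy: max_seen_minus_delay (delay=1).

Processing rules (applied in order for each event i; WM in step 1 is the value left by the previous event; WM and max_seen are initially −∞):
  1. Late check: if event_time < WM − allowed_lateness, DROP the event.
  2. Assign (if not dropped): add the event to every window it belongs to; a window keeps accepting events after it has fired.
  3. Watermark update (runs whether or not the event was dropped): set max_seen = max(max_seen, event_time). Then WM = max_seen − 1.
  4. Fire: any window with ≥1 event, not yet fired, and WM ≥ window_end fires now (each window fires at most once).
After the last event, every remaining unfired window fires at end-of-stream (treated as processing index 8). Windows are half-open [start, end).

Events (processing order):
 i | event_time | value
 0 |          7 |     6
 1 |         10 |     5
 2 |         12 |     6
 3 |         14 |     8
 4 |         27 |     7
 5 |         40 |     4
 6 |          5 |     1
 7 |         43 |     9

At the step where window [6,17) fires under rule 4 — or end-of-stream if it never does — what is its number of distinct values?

i=0 t=7 v=6: → [7,18),[6,17),[5,16),[4,15),[3,14),[2,13),[1,12),[0,11); WM=6
i=1 t=10 v=5: → [10,21),[9,20),[8,19),[7,18),[6,17),[5,16),[4,15),[3,14),[2,13),[1,12),[0,11); WM=9
i=2 t=12 v=6: → [12,23),[11,22),[10,21),[9,20),[8,19),[7,18),[6,17),[5,16),[4,15),[3,14),[2,13); WM=11; [0,11) fires=2
i=3 t=14 v=8: → [14,25),[13,24),[12,23),[11,22),[10,21),[9,20),[8,19),[7,18),[6,17),[5,16),[4,15); WM=13; [1,12) fires=2 [2,13) fires=2
i=4 t=27 v=7: → [27,38),[26,37),[25,36),[24,35),[23,34),[22,33),[21,32),[20,31),[19,30),[18,29),[17,28); WM=26; [3,14) fires=2 [4,15) fires=3 [5,16) fires=3 [6,17) fires=3 [7,18) fires=3 [8,19) fires=3 [9,20) fires=3 [10,21) fires=3 [11,22) fires=2 [12,23) fires=2 [13,24) fires=1 [14,25) fires=1
i=5 t=40 v=4: → [40,51),[39,50),[38,49),[37,48),[36,47),[35,46),[34,45),[33,44),[32,43),[31,42),[30,41); WM=39; [17,28) fires=1 [18,29) fires=1 [19,30) fires=1 [20,31) fires=1 [21,32) fires=1 [22,33) fires=1 [23,34) fires=1 [24,35) fires=1 [25,36) fires=1 [26,37) fires=1 [27,38) fires=1
i=6 t=5 v=1: DROP (t<39-1); WM=39
i=7 t=43 v=9: → [43,54),[42,53),[41,52),[40,51),[39,50),[38,49),[37,48),[36,47),[35,46),[34,45),[33,44); WM=42; [30,41) fires=1 [31,42) fires=1

3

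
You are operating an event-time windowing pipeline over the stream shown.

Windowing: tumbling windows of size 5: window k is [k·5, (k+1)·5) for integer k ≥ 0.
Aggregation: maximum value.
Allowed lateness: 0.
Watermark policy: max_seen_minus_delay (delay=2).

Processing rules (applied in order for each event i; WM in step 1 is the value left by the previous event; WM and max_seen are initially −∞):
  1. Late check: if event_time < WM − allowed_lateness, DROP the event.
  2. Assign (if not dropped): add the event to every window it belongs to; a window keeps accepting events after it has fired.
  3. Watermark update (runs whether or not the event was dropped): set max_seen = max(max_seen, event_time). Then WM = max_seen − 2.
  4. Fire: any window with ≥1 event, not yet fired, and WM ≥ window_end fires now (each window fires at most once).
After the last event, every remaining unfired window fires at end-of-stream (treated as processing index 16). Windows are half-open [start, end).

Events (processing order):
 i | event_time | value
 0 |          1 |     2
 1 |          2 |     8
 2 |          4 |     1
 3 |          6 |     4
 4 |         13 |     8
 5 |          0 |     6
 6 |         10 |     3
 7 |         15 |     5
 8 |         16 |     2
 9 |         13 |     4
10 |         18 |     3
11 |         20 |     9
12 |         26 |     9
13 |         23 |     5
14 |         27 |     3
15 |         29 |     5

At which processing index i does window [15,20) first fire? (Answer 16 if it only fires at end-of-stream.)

i=0 t=1 v=2: → [0,5); WM=-1
i=1 t=2 v=8: → [0,5); WM=0
i=2 t=4 v=1: → [0,5); WM=2
i=3 t=6 v=4: → [5,10); WM=4
i=4 t=13 v=8: → [10,15); WM=11; [0,5) fires=8 [5,10) fires=4
i=5 t=0 v=6: DROP (t<11-0); WM=11
i=6 t=10 v=3: DROP (t<11-0); WM=11
i=7 t=15 v=5: → [15,20); WM=13
i=8 t=16 v=2: → [15,20); WM=14
i=9 t=13 v=4: DROP (t<14-0); WM=14
i=10 t=18 v=3: → [15,20); WM=16; [10,15) fires=8
i=11 t=20 v=9: → [20,25); WM=18
i=12 t=26 v=9: → [25,30); WM=24; [15,20) fires=5
i=13 t=23 v=5: DROP (t<24-0); WM=24
i=14 t=27 v=3: → [25,30); WM=25; [20,25) fires=9
i=15 t=29 v=5: → [25,30); WM=27

12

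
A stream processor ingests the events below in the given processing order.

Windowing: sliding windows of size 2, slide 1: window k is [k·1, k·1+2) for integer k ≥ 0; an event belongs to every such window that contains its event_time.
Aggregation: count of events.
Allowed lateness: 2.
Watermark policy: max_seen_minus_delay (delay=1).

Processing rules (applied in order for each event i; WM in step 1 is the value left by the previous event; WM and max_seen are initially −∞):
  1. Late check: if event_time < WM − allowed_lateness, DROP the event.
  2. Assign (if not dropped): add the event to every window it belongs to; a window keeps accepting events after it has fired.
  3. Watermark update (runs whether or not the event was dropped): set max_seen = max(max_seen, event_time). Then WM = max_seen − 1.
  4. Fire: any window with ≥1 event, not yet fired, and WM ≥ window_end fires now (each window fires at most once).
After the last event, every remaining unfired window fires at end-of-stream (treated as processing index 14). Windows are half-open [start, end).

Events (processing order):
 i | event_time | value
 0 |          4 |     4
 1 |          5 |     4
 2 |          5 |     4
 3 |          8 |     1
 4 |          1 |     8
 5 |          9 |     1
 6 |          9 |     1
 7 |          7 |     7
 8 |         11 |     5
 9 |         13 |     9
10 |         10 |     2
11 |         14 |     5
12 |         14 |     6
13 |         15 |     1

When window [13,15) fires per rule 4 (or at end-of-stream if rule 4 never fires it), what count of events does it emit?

i=0 t=4 v=4: → [4,6),[3,5); WM=3
i=1 t=5 v=4: → [5,7),[4,6); WM=4
i=2 t=5 v=4: → [5,7),[4,6); WM=4
i=3 t=8 v=1: → [8,10),[7,9); WM=7; [3,5) fires=1 [4,6) fires=3 [5,7) fires=2
i=4 t=1 v=8: DROP (t<7-2); WM=7
i=5 t=9 v=1: → [9,11),[8,10); WM=8
i=6 t=9 v=1: → [9,11),[8,10); WM=8
i=7 t=7 v=7: → [7,9),[6,8); WM=8; [6,8) fires=1
i=8 t=11 v=5: → [11,13),[10,12); WM=10; [7,9) fires=2 [8,10) fires=3
i=9 t=13 v=9: → [13,15),[12,14); WM=12; [9,11) fires=2 [10,12) fires=1
i=10 t=10 v=2: → [10,12),[9,11); WM=12
i=11 t=14 v=5: → [14,16),[13,15); WM=13; [11,13) fires=1
i=12 t=14 v=6: → [14,16),[13,15); WM=13
i=13 t=15 v=1: → [15,17),[14,16); WM=14; [12,14) fires=1

3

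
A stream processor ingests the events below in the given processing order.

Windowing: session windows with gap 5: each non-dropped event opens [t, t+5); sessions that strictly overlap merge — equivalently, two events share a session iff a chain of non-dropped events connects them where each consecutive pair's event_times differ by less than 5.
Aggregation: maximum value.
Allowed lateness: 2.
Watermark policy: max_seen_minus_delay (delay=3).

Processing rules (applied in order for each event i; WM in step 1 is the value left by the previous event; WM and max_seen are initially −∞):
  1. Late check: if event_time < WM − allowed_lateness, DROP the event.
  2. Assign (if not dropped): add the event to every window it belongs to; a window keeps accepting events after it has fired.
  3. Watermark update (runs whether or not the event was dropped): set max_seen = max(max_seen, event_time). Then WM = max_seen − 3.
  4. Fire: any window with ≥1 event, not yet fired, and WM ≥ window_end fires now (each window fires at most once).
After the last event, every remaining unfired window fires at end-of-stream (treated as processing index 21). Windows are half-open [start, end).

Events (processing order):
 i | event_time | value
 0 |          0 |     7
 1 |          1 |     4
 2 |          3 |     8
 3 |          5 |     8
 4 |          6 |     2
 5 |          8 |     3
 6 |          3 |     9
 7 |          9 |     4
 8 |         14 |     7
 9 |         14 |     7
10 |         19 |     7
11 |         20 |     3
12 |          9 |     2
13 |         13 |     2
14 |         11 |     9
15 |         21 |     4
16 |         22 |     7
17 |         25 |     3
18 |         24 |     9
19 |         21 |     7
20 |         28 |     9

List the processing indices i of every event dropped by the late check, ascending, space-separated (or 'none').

12 13 14

i=0 t=0 v=7: → [0,5); WM=-3
i=1 t=1 v=4: → [0,6); WM=-2
i=2 t=3 v=8: → [0,8); WM=0
i=3 t=5 v=8: → [0,10); WM=2
i=4 t=6 v=2: → [0,11); WM=3
i=5 t=8 v=3: → [0,13); WM=5
i=6 t=3 v=9: → [0,13); WM=5
i=7 t=9 v=4: → [0,14); WM=6
i=8 t=14 v=7: → [14,19); WM=11
i=9 t=14 v=7: → [14,19); WM=11
i=10 t=19 v=7: → [19,24); WM=16
i=11 t=20 v=3: → [19,25); WM=17
i=12 t=9 v=2: DROP (t<17-2); WM=17
i=13 t=13 v=2: DROP (t<17-2); WM=17
i=14 t=11 v=9: DROP (t<17-2); WM=17
i=15 t=21 v=4: → [19,26); WM=18
i=16 t=22 v=7: → [19,27); WM=19
i=17 t=25 v=3: → [19,30); WM=22
i=18 t=24 v=9: → [19,30); WM=22
i=19 t=21 v=7: → [19,30); WM=22
i=20 t=28 v=9: → [19,33); WM=25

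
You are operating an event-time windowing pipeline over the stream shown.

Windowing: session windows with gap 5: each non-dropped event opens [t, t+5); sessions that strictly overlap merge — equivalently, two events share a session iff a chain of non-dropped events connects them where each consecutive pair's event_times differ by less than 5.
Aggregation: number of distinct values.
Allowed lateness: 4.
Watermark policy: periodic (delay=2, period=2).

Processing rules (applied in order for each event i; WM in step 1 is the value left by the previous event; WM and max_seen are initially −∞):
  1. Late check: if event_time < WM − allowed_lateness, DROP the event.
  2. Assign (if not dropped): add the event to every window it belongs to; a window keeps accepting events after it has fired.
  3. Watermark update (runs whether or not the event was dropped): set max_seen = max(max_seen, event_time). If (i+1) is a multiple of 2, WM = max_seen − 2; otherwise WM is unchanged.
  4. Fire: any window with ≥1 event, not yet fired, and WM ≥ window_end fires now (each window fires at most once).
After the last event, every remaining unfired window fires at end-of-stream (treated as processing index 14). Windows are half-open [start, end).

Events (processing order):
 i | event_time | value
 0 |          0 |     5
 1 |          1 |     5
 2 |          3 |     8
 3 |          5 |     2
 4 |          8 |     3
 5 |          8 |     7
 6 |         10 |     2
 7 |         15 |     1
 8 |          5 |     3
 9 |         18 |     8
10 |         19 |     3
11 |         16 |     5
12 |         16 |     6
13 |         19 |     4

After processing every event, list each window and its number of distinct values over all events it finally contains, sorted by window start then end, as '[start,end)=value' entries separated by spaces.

i=0 t=0 v=5: → [0,5); WM=−∞
i=1 t=1 v=5: → [0,6); WM=-1
i=2 t=3 v=8: → [0,8); WM=-1
i=3 t=5 v=2: → [0,10); WM=3
i=4 t=8 v=3: → [0,13); WM=3
i=5 t=8 v=7: → [0,13); WM=6
i=6 t=10 v=2: → [0,15); WM=6
i=7 t=15 v=1: → [15,20); WM=13
i=8 t=5 v=3: DROP (t<13-4); WM=13
i=9 t=18 v=8: → [15,23); WM=16
i=10 t=19 v=3: → [15,24); WM=16
i=11 t=16 v=5: → [15,24); WM=17
i=12 t=16 v=6: → [15,24); WM=17
i=13 t=19 v=4: → [15,24); WM=17

[0,15)=5 [15,24)=6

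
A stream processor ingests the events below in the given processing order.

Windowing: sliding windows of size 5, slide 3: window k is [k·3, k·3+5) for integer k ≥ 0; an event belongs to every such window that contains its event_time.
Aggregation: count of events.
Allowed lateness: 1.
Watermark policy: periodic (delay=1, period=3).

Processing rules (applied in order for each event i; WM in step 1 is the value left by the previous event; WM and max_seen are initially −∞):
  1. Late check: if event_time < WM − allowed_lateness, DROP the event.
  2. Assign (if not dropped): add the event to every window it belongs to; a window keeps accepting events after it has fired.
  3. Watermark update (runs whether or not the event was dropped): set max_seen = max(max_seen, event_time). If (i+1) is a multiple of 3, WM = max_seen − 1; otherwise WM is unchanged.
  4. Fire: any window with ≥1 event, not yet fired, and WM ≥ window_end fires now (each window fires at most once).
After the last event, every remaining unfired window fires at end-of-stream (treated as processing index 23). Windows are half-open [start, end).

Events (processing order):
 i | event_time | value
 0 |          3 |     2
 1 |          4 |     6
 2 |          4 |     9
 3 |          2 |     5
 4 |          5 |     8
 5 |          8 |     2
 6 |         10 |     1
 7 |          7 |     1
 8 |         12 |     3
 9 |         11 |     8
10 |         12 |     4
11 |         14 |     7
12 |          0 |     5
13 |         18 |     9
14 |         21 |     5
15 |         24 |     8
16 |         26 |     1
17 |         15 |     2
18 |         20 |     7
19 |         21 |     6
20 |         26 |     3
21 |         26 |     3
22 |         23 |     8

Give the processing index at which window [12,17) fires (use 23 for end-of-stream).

14

i=0 t=3 v=2: → [3,8),[0,5); WM=−∞
i=1 t=4 v=6: → [3,8),[0,5); WM=−∞
i=2 t=4 v=9: → [3,8),[0,5); WM=3
i=3 t=2 v=5: → [0,5); WM=3
i=4 t=5 v=8: → [3,8); WM=3
i=5 t=8 v=2: → [6,11); WM=7; [0,5) fires=4
i=6 t=10 v=1: → [9,14),[6,11); WM=7
i=7 t=7 v=1: → [6,11),[3,8); WM=7
i=8 t=12 v=3: → [12,17),[9,14); WM=11; [3,8) fires=5 [6,11) fires=3
i=9 t=11 v=8: → [9,14); WM=11
i=10 t=12 v=4: → [12,17),[9,14); WM=11
i=11 t=14 v=7: → [12,17); WM=13
i=12 t=0 v=5: DROP (t<13-1); WM=13
i=13 t=18 v=9: → [18,23),[15,20); WM=13
i=14 t=21 v=5: → [21,26),[18,23); WM=20; [9,14) fires=4 [12,17) fires=3 [15,20) fires=1
i=15 t=24 v=8: → [24,29),[21,26); WM=20
i=16 t=26 v=1: → [24,29); WM=20
i=17 t=15 v=2: DROP (t<20-1); WM=25; [18,23) fires=2
i=18 t=20 v=7: DROP (t<25-1); WM=25
i=19 t=21 v=6: DROP (t<25-1); WM=25
i=20 t=26 v=3: → [24,29); WM=25
i=21 t=26 v=3: → [24,29); WM=25
i=22 t=23 v=8: DROP (t<25-1); WM=25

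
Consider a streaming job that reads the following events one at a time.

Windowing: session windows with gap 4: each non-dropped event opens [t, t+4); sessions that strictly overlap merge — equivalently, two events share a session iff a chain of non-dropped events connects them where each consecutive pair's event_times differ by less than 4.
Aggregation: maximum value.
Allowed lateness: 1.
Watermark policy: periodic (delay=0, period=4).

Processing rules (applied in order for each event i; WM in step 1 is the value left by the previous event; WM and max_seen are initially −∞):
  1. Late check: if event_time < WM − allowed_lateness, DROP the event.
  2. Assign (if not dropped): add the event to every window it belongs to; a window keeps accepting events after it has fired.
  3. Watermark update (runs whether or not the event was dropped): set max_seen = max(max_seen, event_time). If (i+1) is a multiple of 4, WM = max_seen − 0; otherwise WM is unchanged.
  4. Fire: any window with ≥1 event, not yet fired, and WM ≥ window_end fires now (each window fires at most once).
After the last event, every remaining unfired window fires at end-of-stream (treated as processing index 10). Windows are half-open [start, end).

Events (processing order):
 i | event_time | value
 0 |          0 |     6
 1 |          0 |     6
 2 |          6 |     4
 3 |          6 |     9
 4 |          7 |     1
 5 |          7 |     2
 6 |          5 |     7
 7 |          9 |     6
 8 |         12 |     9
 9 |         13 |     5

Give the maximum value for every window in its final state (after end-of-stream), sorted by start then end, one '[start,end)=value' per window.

i=0 t=0 v=6: → [0,4); WM=−∞
i=1 t=0 v=6: → [0,4); WM=−∞
i=2 t=6 v=4: → [6,10); WM=−∞
i=3 t=6 v=9: → [6,10); WM=6
i=4 t=7 v=1: → [6,11); WM=6
i=5 t=7 v=2: → [6,11); WM=6
i=6 t=5 v=7: → [5,11); WM=6
i=7 t=9 v=6: → [5,13); WM=9
i=8 t=12 v=9: → [5,16); WM=9
i=9 t=13 v=5: → [5,17); WM=9

[0,4)=6 [5,17)=9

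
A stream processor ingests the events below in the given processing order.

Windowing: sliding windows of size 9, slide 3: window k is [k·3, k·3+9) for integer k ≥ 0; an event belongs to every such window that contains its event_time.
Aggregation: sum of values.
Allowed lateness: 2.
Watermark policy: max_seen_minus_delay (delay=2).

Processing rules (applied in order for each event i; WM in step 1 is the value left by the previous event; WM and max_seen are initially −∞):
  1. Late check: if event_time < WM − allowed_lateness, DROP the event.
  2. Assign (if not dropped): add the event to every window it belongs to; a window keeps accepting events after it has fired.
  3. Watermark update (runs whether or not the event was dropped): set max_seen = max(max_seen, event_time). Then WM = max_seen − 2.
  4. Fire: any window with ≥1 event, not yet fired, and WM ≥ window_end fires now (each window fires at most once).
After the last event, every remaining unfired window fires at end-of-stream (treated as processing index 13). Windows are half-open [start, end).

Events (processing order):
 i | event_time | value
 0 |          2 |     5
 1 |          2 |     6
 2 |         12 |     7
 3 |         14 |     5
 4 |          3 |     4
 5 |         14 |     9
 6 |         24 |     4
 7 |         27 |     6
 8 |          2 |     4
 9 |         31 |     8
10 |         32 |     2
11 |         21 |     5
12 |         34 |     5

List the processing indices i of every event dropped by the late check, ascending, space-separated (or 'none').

i=0 t=2 v=5: → [0,9); WM=0
i=1 t=2 v=6: → [0,9); WM=0
i=2 t=12 v=7: → [12,21),[9,18),[6,15); WM=10; [0,9) fires=11
i=3 t=14 v=5: → [12,21),[9,18),[6,15); WM=12
i=4 t=3 v=4: DROP (t<12-2); WM=12
i=5 t=14 v=9: → [12,21),[9,18),[6,15); WM=12
i=6 t=24 v=4: → [24,33),[21,30),[18,27); WM=22; [6,15) fires=21 [9,18) fires=21 [12,21) fires=21
i=7 t=27 v=6: → [27,36),[24,33),[21,30); WM=25
i=8 t=2 v=4: DROP (t<25-2); WM=25
i=9 t=31 v=8: → [30,39),[27,36),[24,33); WM=29; [18,27) fires=4
i=10 t=32 v=2: → [30,39),[27,36),[24,33); WM=30; [21,30) fires=10
i=11 t=21 v=5: DROP (t<30-2); WM=30
i=12 t=34 v=5: → [33,42),[30,39),[27,36); WM=32

4 8 11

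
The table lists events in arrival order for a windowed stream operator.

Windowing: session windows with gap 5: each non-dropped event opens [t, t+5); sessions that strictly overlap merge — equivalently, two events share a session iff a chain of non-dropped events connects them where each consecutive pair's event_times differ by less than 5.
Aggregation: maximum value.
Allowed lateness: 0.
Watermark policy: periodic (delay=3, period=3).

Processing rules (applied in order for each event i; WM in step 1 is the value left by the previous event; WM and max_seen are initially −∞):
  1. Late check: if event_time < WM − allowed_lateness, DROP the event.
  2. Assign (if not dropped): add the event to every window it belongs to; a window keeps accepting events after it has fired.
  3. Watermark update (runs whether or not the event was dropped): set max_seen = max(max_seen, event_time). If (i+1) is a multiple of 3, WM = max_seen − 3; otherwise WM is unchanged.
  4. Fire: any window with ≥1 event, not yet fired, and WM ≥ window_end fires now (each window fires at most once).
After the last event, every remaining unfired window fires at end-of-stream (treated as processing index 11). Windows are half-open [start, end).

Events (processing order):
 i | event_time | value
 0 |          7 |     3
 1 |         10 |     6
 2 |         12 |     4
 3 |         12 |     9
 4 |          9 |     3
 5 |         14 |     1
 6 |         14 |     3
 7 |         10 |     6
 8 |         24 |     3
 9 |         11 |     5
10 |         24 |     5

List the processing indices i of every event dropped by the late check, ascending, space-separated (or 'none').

i=0 t=7 v=3: → [7,12); WM=−∞
i=1 t=10 v=6: → [7,15); WM=−∞
i=2 t=12 v=4: → [7,17); WM=9
i=3 t=12 v=9: → [7,17); WM=9
i=4 t=9 v=3: → [7,17); WM=9
i=5 t=14 v=1: → [7,19); WM=11
i=6 t=14 v=3: → [7,19); WM=11
i=7 t=10 v=6: DROP (t<11-0); WM=11
i=8 t=24 v=3: → [24,29); WM=21
i=9 t=11 v=5: DROP (t<21-0); WM=21
i=10 t=24 v=5: → [24,29); WM=21

7 9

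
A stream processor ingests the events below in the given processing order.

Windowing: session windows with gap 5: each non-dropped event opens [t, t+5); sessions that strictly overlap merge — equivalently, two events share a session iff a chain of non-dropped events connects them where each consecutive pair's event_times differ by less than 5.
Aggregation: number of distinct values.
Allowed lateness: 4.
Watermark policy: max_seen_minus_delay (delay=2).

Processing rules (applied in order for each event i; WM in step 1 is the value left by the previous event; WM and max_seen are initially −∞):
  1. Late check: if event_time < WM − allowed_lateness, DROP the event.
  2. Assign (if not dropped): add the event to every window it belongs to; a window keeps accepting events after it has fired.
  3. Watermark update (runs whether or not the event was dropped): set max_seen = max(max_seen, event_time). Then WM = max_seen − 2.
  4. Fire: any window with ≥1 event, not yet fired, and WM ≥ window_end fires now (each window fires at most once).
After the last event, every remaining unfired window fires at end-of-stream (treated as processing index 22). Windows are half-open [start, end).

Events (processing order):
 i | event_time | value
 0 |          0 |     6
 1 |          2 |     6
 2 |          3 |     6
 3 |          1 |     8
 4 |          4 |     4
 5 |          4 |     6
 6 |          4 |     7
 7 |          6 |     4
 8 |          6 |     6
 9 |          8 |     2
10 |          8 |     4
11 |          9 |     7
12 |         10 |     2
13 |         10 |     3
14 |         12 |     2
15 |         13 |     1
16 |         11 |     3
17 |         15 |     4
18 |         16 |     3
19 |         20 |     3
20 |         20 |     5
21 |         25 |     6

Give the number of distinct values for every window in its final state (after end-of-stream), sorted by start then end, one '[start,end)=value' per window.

[0,25)=8 [25,30)=1

i=0 t=0 v=6: → [0,5); WM=-2
i=1 t=2 v=6: → [0,7); WM=0
i=2 t=3 v=6: → [0,8); WM=1
i=3 t=1 v=8: → [0,8); WM=1
i=4 t=4 v=4: → [0,9); WM=2
i=5 t=4 v=6: → [0,9); WM=2
i=6 t=4 v=7: → [0,9); WM=2
i=7 t=6 v=4: → [0,11); WM=4
i=8 t=6 v=6: → [0,11); WM=4
i=9 t=8 v=2: → [0,13); WM=6
i=10 t=8 v=4: → [0,13); WM=6
i=11 t=9 v=7: → [0,14); WM=7
i=12 t=10 v=2: → [0,15); WM=8
i=13 t=10 v=3: → [0,15); WM=8
i=14 t=12 v=2: → [0,17); WM=10
i=15 t=13 v=1: → [0,18); WM=11
i=16 t=11 v=3: → [0,18); WM=11
i=17 t=15 v=4: → [0,20); WM=13
i=18 t=16 v=3: → [0,21); WM=14
i=19 t=20 v=3: → [0,25); WM=18
i=20 t=20 v=5: → [0,25); WM=18
i=21 t=25 v=6: → [25,30); WM=23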